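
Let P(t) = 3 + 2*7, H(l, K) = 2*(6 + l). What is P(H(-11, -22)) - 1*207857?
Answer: -207840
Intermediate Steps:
H(l, K) = 12 + 2*l
P(t) = 17 (P(t) = 3 + 14 = 17)
P(H(-11, -22)) - 1*207857 = 17 - 1*207857 = 17 - 207857 = -207840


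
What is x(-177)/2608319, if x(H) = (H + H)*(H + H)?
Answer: 125316/2608319 ≈ 0.048045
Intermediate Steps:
x(H) = 4*H² (x(H) = (2*H)*(2*H) = 4*H²)
x(-177)/2608319 = (4*(-177)²)/2608319 = (4*31329)*(1/2608319) = 125316*(1/2608319) = 125316/2608319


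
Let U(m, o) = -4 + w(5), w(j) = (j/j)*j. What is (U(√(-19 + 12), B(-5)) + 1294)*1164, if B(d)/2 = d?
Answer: 1507380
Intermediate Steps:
B(d) = 2*d
w(j) = j (w(j) = 1*j = j)
U(m, o) = 1 (U(m, o) = -4 + 5 = 1)
(U(√(-19 + 12), B(-5)) + 1294)*1164 = (1 + 1294)*1164 = 1295*1164 = 1507380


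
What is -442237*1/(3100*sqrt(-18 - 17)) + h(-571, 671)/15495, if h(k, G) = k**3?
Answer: -186169411/15495 + 442237*I*sqrt(35)/108500 ≈ -12015.0 + 24.113*I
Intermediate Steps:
-442237*1/(3100*sqrt(-18 - 17)) + h(-571, 671)/15495 = -442237*1/(3100*sqrt(-18 - 17)) + (-571)**3/15495 = -442237*(-I*sqrt(35)/108500) - 186169411*1/15495 = -442237*(-I*sqrt(35)/108500) - 186169411/15495 = -(-442237)*I*sqrt(35)/108500 - 186169411/15495 = 442237*I*sqrt(35)/108500 - 186169411/15495 = -186169411/15495 + 442237*I*sqrt(35)/108500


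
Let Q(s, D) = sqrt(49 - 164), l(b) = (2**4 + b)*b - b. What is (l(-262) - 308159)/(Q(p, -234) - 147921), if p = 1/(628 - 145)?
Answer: 36010627845/21880622356 + 243445*I*sqrt(115)/21880622356 ≈ 1.6458 + 0.00011931*I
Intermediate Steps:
p = 1/483 ≈ 0.0020704
l(b) = -b + b*(16 + b) (l(b) = (16 + b)*b - b = b*(16 + b) - b = -b + b*(16 + b))
Q(s, D) = I*sqrt(115) (Q(s, D) = sqrt(-115) = I*sqrt(115))
(l(-262) - 308159)/(Q(p, -234) - 147921) = (-262*(15 - 262) - 308159)/(I*sqrt(115) - 147921) = (-262*(-247) - 308159)/(-147921 + I*sqrt(115)) = (64714 - 308159)/(-147921 + I*sqrt(115)) = -243445/(-147921 + I*sqrt(115))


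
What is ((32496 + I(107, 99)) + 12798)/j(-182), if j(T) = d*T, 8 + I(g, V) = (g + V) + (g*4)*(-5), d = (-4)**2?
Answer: -5419/364 ≈ -14.887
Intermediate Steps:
d = 16
I(g, V) = -8 + V - 19*g (I(g, V) = -8 + ((g + V) + (g*4)*(-5)) = -8 + ((V + g) + (4*g)*(-5)) = -8 + ((V + g) - 20*g) = -8 + (V - 19*g) = -8 + V - 19*g)
j(T) = 16*T
((32496 + I(107, 99)) + 12798)/j(-182) = ((32496 + (-8 + 99 - 19*107)) + 12798)/((16*(-182))) = ((32496 + (-8 + 99 - 2033)) + 12798)/(-2912) = ((32496 - 1942) + 12798)*(-1/2912) = (30554 + 12798)*(-1/2912) = 43352*(-1/2912) = -5419/364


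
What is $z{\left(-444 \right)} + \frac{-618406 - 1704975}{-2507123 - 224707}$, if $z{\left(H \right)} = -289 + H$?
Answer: $- \frac{2000108009}{2731830} \approx -732.15$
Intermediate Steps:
$z{\left(-444 \right)} + \frac{-618406 - 1704975}{-2507123 - 224707} = \left(-289 - 444\right) + \frac{-618406 - 1704975}{-2507123 - 224707} = -733 - \frac{2323381}{-2731830} = -733 - - \frac{2323381}{2731830} = -733 + \frac{2323381}{2731830} = - \frac{2000108009}{2731830}$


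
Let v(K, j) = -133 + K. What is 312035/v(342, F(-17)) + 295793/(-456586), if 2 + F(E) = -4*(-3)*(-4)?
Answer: 142408991773/95426474 ≈ 1492.3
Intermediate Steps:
F(E) = -50 (F(E) = -2 - 4*(-3)*(-4) = -2 + 12*(-4) = -2 - 48 = -50)
312035/v(342, F(-17)) + 295793/(-456586) = 312035/(-133 + 342) + 295793/(-456586) = 312035/209 + 295793*(-1/456586) = 312035*(1/209) - 295793/456586 = 312035/209 - 295793/456586 = 142408991773/95426474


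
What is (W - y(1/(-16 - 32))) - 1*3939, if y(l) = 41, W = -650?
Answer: -4630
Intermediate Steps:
(W - y(1/(-16 - 32))) - 1*3939 = (-650 - 1*41) - 1*3939 = (-650 - 41) - 3939 = -691 - 3939 = -4630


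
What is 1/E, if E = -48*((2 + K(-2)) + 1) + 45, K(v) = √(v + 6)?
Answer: -1/195 ≈ -0.0051282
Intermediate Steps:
K(v) = √(6 + v)
E = -195 (E = -48*((2 + √(6 - 2)) + 1) + 45 = -48*((2 + √4) + 1) + 45 = -48*((2 + 2) + 1) + 45 = -48*(4 + 1) + 45 = -48*5 + 45 = -240 + 45 = -195)
1/E = 1/(-195) = -1/195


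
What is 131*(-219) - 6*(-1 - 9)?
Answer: -28629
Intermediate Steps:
131*(-219) - 6*(-1 - 9) = -28689 - 6*(-10) = -28689 + 60 = -28629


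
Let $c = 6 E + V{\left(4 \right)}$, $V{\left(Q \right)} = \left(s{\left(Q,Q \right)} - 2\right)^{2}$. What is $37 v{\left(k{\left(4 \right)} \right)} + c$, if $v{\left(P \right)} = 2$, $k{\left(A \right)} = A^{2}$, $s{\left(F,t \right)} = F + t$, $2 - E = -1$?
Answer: $128$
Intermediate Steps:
$E = 3$ ($E = 2 - -1 = 2 + 1 = 3$)
$V{\left(Q \right)} = \left(-2 + 2 Q\right)^{2}$ ($V{\left(Q \right)} = \left(\left(Q + Q\right) - 2\right)^{2} = \left(2 Q - 2\right)^{2} = \left(-2 + 2 Q\right)^{2}$)
$c = 54$ ($c = 6 \cdot 3 + 4 \left(-1 + 4\right)^{2} = 18 + 4 \cdot 3^{2} = 18 + 4 \cdot 9 = 18 + 36 = 54$)
$37 v{\left(k{\left(4 \right)} \right)} + c = 37 \cdot 2 + 54 = 74 + 54 = 128$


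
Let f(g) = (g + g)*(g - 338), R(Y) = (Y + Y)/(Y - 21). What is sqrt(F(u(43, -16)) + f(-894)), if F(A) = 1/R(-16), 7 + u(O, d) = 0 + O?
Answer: sqrt(140980298)/8 ≈ 1484.2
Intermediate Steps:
u(O, d) = -7 + O (u(O, d) = -7 + (0 + O) = -7 + O)
R(Y) = 2*Y/(-21 + Y) (R(Y) = (2*Y)/(-21 + Y) = 2*Y/(-21 + Y))
F(A) = 37/32 (F(A) = 1/(2*(-16)/(-21 - 16)) = 1/(2*(-16)/(-37)) = 1/(2*(-16)*(-1/37)) = 1/(32/37) = 37/32)
f(g) = 2*g*(-338 + g) (f(g) = (2*g)*(-338 + g) = 2*g*(-338 + g))
sqrt(F(u(43, -16)) + f(-894)) = sqrt(37/32 + 2*(-894)*(-338 - 894)) = sqrt(37/32 + 2*(-894)*(-1232)) = sqrt(37/32 + 2202816) = sqrt(70490149/32) = sqrt(140980298)/8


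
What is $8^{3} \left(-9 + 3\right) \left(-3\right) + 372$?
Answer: $9588$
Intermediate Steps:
$8^{3} \left(-9 + 3\right) \left(-3\right) + 372 = 512 \left(\left(-6\right) \left(-3\right)\right) + 372 = 512 \cdot 18 + 372 = 9216 + 372 = 9588$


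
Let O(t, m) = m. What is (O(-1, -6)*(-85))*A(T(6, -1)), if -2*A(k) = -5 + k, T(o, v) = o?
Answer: -255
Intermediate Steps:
A(k) = 5/2 - k/2 (A(k) = -(-5 + k)/2 = 5/2 - k/2)
(O(-1, -6)*(-85))*A(T(6, -1)) = (-6*(-85))*(5/2 - 1/2*6) = 510*(5/2 - 3) = 510*(-1/2) = -255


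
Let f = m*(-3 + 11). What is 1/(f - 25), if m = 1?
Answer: -1/17 ≈ -0.058824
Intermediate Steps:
f = 8 (f = 1*(-3 + 11) = 1*8 = 8)
1/(f - 25) = 1/(8 - 25) = 1/(-17) = -1/17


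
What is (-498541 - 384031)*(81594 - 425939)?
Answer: 303909255340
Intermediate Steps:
(-498541 - 384031)*(81594 - 425939) = -882572*(-344345) = 303909255340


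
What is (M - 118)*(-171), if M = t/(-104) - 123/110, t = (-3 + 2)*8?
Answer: 29109159/1430 ≈ 20356.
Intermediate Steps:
t = -8 (t = -1*8 = -8)
M = -1489/1430 (M = -8/(-104) - 123/110 = -8*(-1/104) - 123*1/110 = 1/13 - 123/110 = -1489/1430 ≈ -1.0413)
(M - 118)*(-171) = (-1489/1430 - 118)*(-171) = -170229/1430*(-171) = 29109159/1430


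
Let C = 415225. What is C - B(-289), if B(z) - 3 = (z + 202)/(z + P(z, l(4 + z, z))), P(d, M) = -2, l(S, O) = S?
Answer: 40276505/97 ≈ 4.1522e+5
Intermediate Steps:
B(z) = 3 + (202 + z)/(-2 + z) (B(z) = 3 + (z + 202)/(z - 2) = 3 + (202 + z)/(-2 + z))
C - B(-289) = 415225 - 4*(49 - 289)/(-2 - 289) = 415225 - 4*(-240)/(-291) = 415225 - 4*(-1)*(-240)/291 = 415225 - 1*320/97 = 415225 - 320/97 = 40276505/97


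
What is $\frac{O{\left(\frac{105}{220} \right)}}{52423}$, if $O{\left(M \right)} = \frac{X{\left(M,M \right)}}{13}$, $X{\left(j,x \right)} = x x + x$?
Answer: $\frac{15}{14498704} \approx 1.0346 \cdot 10^{-6}$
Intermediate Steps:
$X{\left(j,x \right)} = x + x^{2}$ ($X{\left(j,x \right)} = x^{2} + x = x + x^{2}$)
$O{\left(M \right)} = \frac{M \left(1 + M\right)}{13}$
$\frac{O{\left(\frac{105}{220} \right)}}{52423} = \frac{\frac{1}{13} \cdot \frac{105}{220} \left(1 + \frac{105}{220}\right)}{52423} = \frac{105 \cdot \frac{1}{220} \left(1 + 105 \cdot \frac{1}{220}\right)}{13} \cdot \frac{1}{52423} = \frac{1}{13} \cdot \frac{21}{44} \left(1 + \frac{21}{44}\right) \frac{1}{52423} = \frac{1}{13} \cdot \frac{21}{44} \cdot \frac{65}{44} \cdot \frac{1}{52423} = \frac{105}{1936} \cdot \frac{1}{52423} = \frac{15}{14498704}$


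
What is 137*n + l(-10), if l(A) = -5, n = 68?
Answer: 9311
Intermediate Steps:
137*n + l(-10) = 137*68 - 5 = 9316 - 5 = 9311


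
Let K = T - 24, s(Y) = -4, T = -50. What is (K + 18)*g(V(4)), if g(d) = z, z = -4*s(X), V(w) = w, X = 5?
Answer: -896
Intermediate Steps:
z = 16 (z = -4*(-4) = 16)
g(d) = 16
K = -74 (K = -50 - 24 = -74)
(K + 18)*g(V(4)) = (-74 + 18)*16 = -56*16 = -896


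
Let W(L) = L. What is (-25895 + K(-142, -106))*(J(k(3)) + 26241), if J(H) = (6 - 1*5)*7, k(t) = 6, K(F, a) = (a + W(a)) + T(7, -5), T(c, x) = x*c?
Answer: -686175216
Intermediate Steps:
T(c, x) = c*x
K(F, a) = -35 + 2*a (K(F, a) = (a + a) + 7*(-5) = 2*a - 35 = -35 + 2*a)
J(H) = 7 (J(H) = (6 - 5)*7 = 1*7 = 7)
(-25895 + K(-142, -106))*(J(k(3)) + 26241) = (-25895 + (-35 + 2*(-106)))*(7 + 26241) = (-25895 + (-35 - 212))*26248 = (-25895 - 247)*26248 = -26142*26248 = -686175216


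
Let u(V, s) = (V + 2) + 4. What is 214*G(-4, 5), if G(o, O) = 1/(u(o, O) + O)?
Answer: 214/7 ≈ 30.571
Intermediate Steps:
u(V, s) = 6 + V (u(V, s) = (2 + V) + 4 = 6 + V)
G(o, O) = 1/(6 + O + o) (G(o, O) = 1/((6 + o) + O) = 1/(6 + O + o))
214*G(-4, 5) = 214/(6 + 5 - 4) = 214/7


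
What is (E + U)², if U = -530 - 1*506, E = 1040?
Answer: 16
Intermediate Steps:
U = -1036 (U = -530 - 506 = -1036)
(E + U)² = (1040 - 1036)² = 4² = 16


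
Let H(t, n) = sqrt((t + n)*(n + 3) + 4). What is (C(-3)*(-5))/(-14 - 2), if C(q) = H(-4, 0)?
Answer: 5*I*sqrt(2)/8 ≈ 0.88388*I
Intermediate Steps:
H(t, n) = sqrt(4 + (3 + n)*(n + t)) (H(t, n) = sqrt((n + t)*(3 + n) + 4) = sqrt((3 + n)*(n + t) + 4) = sqrt(4 + (3 + n)*(n + t)))
C(q) = 2*I*sqrt(2) (C(q) = sqrt(4 + 0**2 + 3*0 + 3*(-4) + 0*(-4)) = sqrt(4 + 0 + 0 - 12 + 0) = sqrt(-8) = 2*I*sqrt(2))
(C(-3)*(-5))/(-14 - 2) = ((2*I*sqrt(2))*(-5))/(-14 - 2) = -10*I*sqrt(2)/(-16) = -10*I*sqrt(2)*(-1/16) = 5*I*sqrt(2)/8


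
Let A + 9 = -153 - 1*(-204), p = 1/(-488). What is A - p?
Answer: 20497/488 ≈ 42.002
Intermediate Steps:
p = -1/488 ≈ -0.0020492
A = 42 (A = -9 + (-153 - 1*(-204)) = -9 + (-153 + 204) = -9 + 51 = 42)
A - p = 42 - 1*(-1/488) = 42 + 1/488 = 20497/488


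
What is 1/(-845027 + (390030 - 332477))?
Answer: -1/787474 ≈ -1.2699e-6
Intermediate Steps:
1/(-845027 + (390030 - 332477)) = 1/(-845027 + 57553) = 1/(-787474) = -1/787474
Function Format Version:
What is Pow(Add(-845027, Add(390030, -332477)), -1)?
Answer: Rational(-1, 787474) ≈ -1.2699e-6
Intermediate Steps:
Pow(Add(-845027, Add(390030, -332477)), -1) = Pow(Add(-845027, 57553), -1) = Pow(-787474, -1) = Rational(-1, 787474)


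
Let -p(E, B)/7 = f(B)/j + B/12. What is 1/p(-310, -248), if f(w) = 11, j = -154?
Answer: 6/871 ≈ 0.0068886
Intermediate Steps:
p(E, B) = 1/2 - 7*B/12 (p(E, B) = -7*(11/(-154) + B/12) = -7*(11*(-1/154) + B*(1/12)) = -7*(-1/14 + B/12) = 1/2 - 7*B/12)
1/p(-310, -248) = 1/(1/2 - 7/12*(-248)) = 1/(1/2 + 434/3) = 1/(871/6) = 6/871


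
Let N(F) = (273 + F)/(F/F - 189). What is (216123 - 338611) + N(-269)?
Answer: -5756937/47 ≈ -1.2249e+5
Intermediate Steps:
N(F) = -273/188 - F/188 (N(F) = (273 + F)/(1 - 189) = (273 + F)/(-188) = (273 + F)*(-1/188) = -273/188 - F/188)
(216123 - 338611) + N(-269) = (216123 - 338611) + (-273/188 - 1/188*(-269)) = -122488 + (-273/188 + 269/188) = -122488 - 1/47 = -5756937/47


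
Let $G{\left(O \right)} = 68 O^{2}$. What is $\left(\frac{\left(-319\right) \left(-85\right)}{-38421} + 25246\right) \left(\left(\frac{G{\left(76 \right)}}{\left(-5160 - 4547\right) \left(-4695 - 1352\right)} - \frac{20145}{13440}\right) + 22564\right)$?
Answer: $\frac{67704971187178325584471}{118864659537792} \approx 5.696 \cdot 10^{8}$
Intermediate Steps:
$\left(\frac{\left(-319\right) \left(-85\right)}{-38421} + 25246\right) \left(\left(\frac{G{\left(76 \right)}}{\left(-5160 - 4547\right) \left(-4695 - 1352\right)} - \frac{20145}{13440}\right) + 22564\right) = \left(\frac{\left(-319\right) \left(-85\right)}{-38421} + 25246\right) \left(\left(\frac{68 \cdot 76^{2}}{\left(-5160 - 4547\right) \left(-4695 - 1352\right)} - \frac{20145}{13440}\right) + 22564\right) = \left(27115 \left(- \frac{1}{38421}\right) + 25246\right) \left(\left(\frac{68 \cdot 5776}{\left(-9707\right) \left(-6047\right)} - \frac{1343}{896}\right) + 22564\right) = \left(- \frac{27115}{38421} + 25246\right) \left(\left(\frac{392768}{58698229} - \frac{1343}{896}\right) + 22564\right) = \frac{969949451 \left(\left(392768 \cdot \frac{1}{58698229} - \frac{1343}{896}\right) + 22564\right)}{38421} = \frac{969949451 \left(\left(\frac{23104}{3452837} - \frac{1343}{896}\right) + 22564\right)}{38421} = \frac{969949451 \left(- \frac{4616458907}{3093741952} + 22564\right)}{38421} = \frac{969949451}{38421} \cdot \frac{69802576946021}{3093741952} = \frac{67704971187178325584471}{118864659537792}$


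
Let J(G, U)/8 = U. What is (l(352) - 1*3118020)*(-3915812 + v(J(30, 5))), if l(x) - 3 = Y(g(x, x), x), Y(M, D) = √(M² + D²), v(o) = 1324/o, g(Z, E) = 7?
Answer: 122094651784413/10 - 39157789*√123953/10 ≈ 1.2208e+13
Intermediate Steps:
J(G, U) = 8*U
Y(M, D) = √(D² + M²)
l(x) = 3 + √(49 + x²) (l(x) = 3 + √(x² + 7²) = 3 + √(x² + 49) = 3 + √(49 + x²))
(l(352) - 1*3118020)*(-3915812 + v(J(30, 5))) = ((3 + √(49 + 352²)) - 1*3118020)*(-3915812 + 1324/((8*5))) = ((3 + √(49 + 123904)) - 3118020)*(-3915812 + 1324/40) = ((3 + √123953) - 3118020)*(-3915812 + 1324*(1/40)) = (-3118017 + √123953)*(-3915812 + 331/10) = (-3118017 + √123953)*(-39157789/10) = 122094651784413/10 - 39157789*√123953/10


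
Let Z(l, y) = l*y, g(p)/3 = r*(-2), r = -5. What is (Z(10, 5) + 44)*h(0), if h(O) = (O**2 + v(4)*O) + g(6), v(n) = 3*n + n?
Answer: 2820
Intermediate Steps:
v(n) = 4*n
g(p) = 30 (g(p) = 3*(-5*(-2)) = 3*10 = 30)
h(O) = 30 + O**2 + 16*O (h(O) = (O**2 + (4*4)*O) + 30 = (O**2 + 16*O) + 30 = 30 + O**2 + 16*O)
(Z(10, 5) + 44)*h(0) = (10*5 + 44)*(30 + 0**2 + 16*0) = (50 + 44)*(30 + 0 + 0) = 94*30 = 2820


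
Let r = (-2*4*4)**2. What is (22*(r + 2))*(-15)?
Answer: -338580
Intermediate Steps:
r = 1024 (r = (-8*4)**2 = (-32)**2 = 1024)
(22*(r + 2))*(-15) = (22*(1024 + 2))*(-15) = (22*1026)*(-15) = 22572*(-15) = -338580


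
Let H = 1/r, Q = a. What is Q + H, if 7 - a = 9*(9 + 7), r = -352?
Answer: -48225/352 ≈ -137.00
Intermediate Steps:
a = -137 (a = 7 - 9*(9 + 7) = 7 - 9*16 = 7 - 1*144 = 7 - 144 = -137)
Q = -137
H = -1/352 (H = 1/(-352) = -1/352 ≈ -0.0028409)
Q + H = -137 - 1/352 = -48225/352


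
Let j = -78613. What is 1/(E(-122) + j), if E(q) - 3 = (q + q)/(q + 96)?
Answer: -13/1021808 ≈ -1.2723e-5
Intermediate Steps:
E(q) = 3 + 2*q/(96 + q) (E(q) = 3 + (q + q)/(q + 96) = 3 + (2*q)/(96 + q) = 3 + 2*q/(96 + q))
1/(E(-122) + j) = 1/((288 + 5*(-122))/(96 - 122) - 78613) = 1/((288 - 610)/(-26) - 78613) = 1/(-1/26*(-322) - 78613) = 1/(161/13 - 78613) = 1/(-1021808/13) = -13/1021808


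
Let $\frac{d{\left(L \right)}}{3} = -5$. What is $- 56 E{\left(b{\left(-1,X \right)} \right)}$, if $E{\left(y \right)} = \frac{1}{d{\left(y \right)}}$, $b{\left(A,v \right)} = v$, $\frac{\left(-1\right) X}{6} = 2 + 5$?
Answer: $\frac{56}{15} \approx 3.7333$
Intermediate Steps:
$X = -42$ ($X = - 6 \left(2 + 5\right) = \left(-6\right) 7 = -42$)
$d{\left(L \right)} = -15$ ($d{\left(L \right)} = 3 \left(-5\right) = -15$)
$E{\left(y \right)} = - \frac{1}{15}$ ($E{\left(y \right)} = \frac{1}{-15} = - \frac{1}{15}$)
$- 56 E{\left(b{\left(-1,X \right)} \right)} = \left(-56\right) \left(- \frac{1}{15}\right) = \frac{56}{15}$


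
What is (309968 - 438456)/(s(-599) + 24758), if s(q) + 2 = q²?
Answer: -128488/383557 ≈ -0.33499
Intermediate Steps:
s(q) = -2 + q²
(309968 - 438456)/(s(-599) + 24758) = (309968 - 438456)/((-2 + (-599)²) + 24758) = -128488/((-2 + 358801) + 24758) = -128488/(358799 + 24758) = -128488/383557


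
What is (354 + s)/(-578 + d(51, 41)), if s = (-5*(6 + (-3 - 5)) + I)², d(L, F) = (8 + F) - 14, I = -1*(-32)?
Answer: -706/181 ≈ -3.9006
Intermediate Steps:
I = 32
d(L, F) = -6 + F
s = 1764 (s = (-5*(6 + (-3 - 5)) + 32)² = (-5*(6 - 8) + 32)² = (-5*(-2) + 32)² = (10 + 32)² = 42² = 1764)
(354 + s)/(-578 + d(51, 41)) = (354 + 1764)/(-578 + (-6 + 41)) = 2118/(-578 + 35) = 2118/(-543) = 2118*(-1/543) = -706/181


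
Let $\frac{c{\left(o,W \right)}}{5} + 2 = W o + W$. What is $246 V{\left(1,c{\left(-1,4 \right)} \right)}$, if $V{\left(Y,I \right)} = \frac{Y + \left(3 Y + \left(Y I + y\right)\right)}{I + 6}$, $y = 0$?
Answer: $369$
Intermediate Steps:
$c{\left(o,W \right)} = -10 + 5 W + 5 W o$ ($c{\left(o,W \right)} = -10 + 5 \left(W o + W\right) = -10 + 5 \left(W + W o\right) = -10 + \left(5 W + 5 W o\right) = -10 + 5 W + 5 W o$)
$V{\left(Y,I \right)} = \frac{4 Y + I Y}{6 + I}$ ($V{\left(Y,I \right)} = \frac{Y + \left(3 Y + \left(Y I + 0\right)\right)}{I + 6} = \frac{Y + \left(3 Y + \left(I Y + 0\right)\right)}{6 + I} = \frac{Y + \left(3 Y + I Y\right)}{6 + I} = \frac{4 Y + I Y}{6 + I}$)
$246 V{\left(1,c{\left(-1,4 \right)} \right)} = 246 \cdot 1 \frac{1}{6 + \left(-10 + 5 \cdot 4 + 5 \cdot 4 \left(-1\right)\right)} \left(4 + \left(-10 + 5 \cdot 4 + 5 \cdot 4 \left(-1\right)\right)\right) = 246 \cdot 1 \frac{1}{6 - 10} \left(4 - 10\right) = 246 \cdot 1 \frac{1}{-4} \left(-6\right) = 246 \cdot 1 \left(- \frac{1}{4}\right) \left(-6\right) = 246 \cdot \frac{3}{2} = 369$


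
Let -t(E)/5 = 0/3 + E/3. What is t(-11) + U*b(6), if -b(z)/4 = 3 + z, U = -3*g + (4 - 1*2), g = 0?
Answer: -161/3 ≈ -53.667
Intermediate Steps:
U = 2 (U = -3*0 + (4 - 1*2) = 0 + (4 - 2) = 0 + 2 = 2)
b(z) = -12 - 4*z (b(z) = -4*(3 + z) = -12 - 4*z)
t(E) = -5*E/3 (t(E) = -5*(0/3 + E/3) = -5*(0*(1/3) + E*(1/3)) = -5*(0 + E/3) = -5*E/3)
t(-11) + U*b(6) = -5/3*(-11) + 2*(-12 - 4*6) = 55/3 + 2*(-12 - 24) = 55/3 + 2*(-36) = 55/3 - 72 = -161/3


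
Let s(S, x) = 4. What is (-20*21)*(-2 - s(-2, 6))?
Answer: 2520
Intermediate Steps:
(-20*21)*(-2 - s(-2, 6)) = (-20*21)*(-2 - 1*4) = -420*(-2 - 4) = -420*(-6) = 2520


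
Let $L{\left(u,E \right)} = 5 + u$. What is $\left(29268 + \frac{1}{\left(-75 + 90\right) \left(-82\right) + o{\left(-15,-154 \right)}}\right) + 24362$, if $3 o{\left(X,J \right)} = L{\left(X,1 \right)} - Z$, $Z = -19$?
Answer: $\frac{65804009}{1227} \approx 53630.0$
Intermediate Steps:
$o{\left(X,J \right)} = 8 + \frac{X}{3}$ ($o{\left(X,J \right)} = \frac{\left(5 + X\right) - -19}{3} = \frac{\left(5 + X\right) + 19}{3} = \frac{24 + X}{3} = 8 + \frac{X}{3}$)
$\left(29268 + \frac{1}{\left(-75 + 90\right) \left(-82\right) + o{\left(-15,-154 \right)}}\right) + 24362 = \left(29268 + \frac{1}{\left(-75 + 90\right) \left(-82\right) + \left(8 + \frac{1}{3} \left(-15\right)\right)}\right) + 24362 = \left(29268 + \frac{1}{15 \left(-82\right) + \left(8 - 5\right)}\right) + 24362 = \left(29268 + \frac{1}{-1230 + 3}\right) + 24362 = \left(29268 + \frac{1}{-1227}\right) + 24362 = \left(29268 - \frac{1}{1227}\right) + 24362 = \frac{35911835}{1227} + 24362 = \frac{65804009}{1227}$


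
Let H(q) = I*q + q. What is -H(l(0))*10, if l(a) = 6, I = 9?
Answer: -600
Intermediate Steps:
H(q) = 10*q (H(q) = 9*q + q = 10*q)
-H(l(0))*10 = -10*6*10 = -60*10 = -1*600 = -600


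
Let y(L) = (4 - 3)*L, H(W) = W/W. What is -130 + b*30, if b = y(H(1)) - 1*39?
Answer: -1270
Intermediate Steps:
H(W) = 1
y(L) = L (y(L) = 1*L = L)
b = -38 (b = 1 - 1*39 = 1 - 39 = -38)
-130 + b*30 = -130 - 38*30 = -130 - 1140 = -1270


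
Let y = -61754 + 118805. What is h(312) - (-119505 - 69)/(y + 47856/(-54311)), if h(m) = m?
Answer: 324403424358/1032816335 ≈ 314.10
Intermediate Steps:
y = 57051
h(312) - (-119505 - 69)/(y + 47856/(-54311)) = 312 - (-119505 - 69)/(57051 + 47856/(-54311)) = 312 - (-119574)/(57051 + 47856*(-1/54311)) = 312 - (-119574)/(57051 - 47856/54311) = 312 - (-119574)/3098449005/54311 = 312 - (-119574)*54311/3098449005 = 312 - 1*(-2164727838/1032816335) = 312 + 2164727838/1032816335 = 324403424358/1032816335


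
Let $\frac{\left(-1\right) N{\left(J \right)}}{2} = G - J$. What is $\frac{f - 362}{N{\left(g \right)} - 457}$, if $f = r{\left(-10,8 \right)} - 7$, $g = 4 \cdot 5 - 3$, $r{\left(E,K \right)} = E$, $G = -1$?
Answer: $\frac{379}{421} \approx 0.90024$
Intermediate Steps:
$g = 17$ ($g = 20 - 3 = 17$)
$N{\left(J \right)} = 2 + 2 J$ ($N{\left(J \right)} = - 2 \left(-1 - J\right) = 2 + 2 J$)
$f = -17$ ($f = -10 - 7 = -17$)
$\frac{f - 362}{N{\left(g \right)} - 457} = \frac{-17 - 362}{\left(2 + 2 \cdot 17\right) - 457} = - \frac{379}{\left(2 + 34\right) - 457} = - \frac{379}{36 - 457} = - \frac{379}{-421} = \left(-379\right) \left(- \frac{1}{421}\right) = \frac{379}{421}$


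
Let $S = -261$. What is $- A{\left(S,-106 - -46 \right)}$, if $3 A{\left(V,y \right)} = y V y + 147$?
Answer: $313151$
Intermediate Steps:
$A{\left(V,y \right)} = 49 + \frac{V y^{2}}{3}$ ($A{\left(V,y \right)} = \frac{y V y + 147}{3} = \frac{V y y + 147}{3} = \frac{V y^{2} + 147}{3} = \frac{147 + V y^{2}}{3} = 49 + \frac{V y^{2}}{3}$)
$- A{\left(S,-106 - -46 \right)} = - (49 + \frac{1}{3} \left(-261\right) \left(-106 - -46\right)^{2}) = - (49 + \frac{1}{3} \left(-261\right) \left(-106 + 46\right)^{2}) = - (49 + \frac{1}{3} \left(-261\right) \left(-60\right)^{2}) = - (49 + \frac{1}{3} \left(-261\right) 3600) = - (49 - 313200) = \left(-1\right) \left(-313151\right) = 313151$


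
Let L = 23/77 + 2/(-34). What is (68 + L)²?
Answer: 7979134276/1713481 ≈ 4656.7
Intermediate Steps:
L = 314/1309 (L = 23*(1/77) + 2*(-1/34) = 23/77 - 1/17 = 314/1309 ≈ 0.23988)
(68 + L)² = (68 + 314/1309)² = (89326/1309)² = 7979134276/1713481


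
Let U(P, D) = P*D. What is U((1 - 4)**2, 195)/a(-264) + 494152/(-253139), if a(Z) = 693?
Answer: 11312401/19491703 ≈ 0.58037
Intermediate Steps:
U(P, D) = D*P
U((1 - 4)**2, 195)/a(-264) + 494152/(-253139) = (195*(1 - 4)**2)/693 + 494152/(-253139) = (195*(-3)**2)*(1/693) + 494152*(-1/253139) = (195*9)*(1/693) - 494152/253139 = 1755*(1/693) - 494152/253139 = 195/77 - 494152/253139 = 11312401/19491703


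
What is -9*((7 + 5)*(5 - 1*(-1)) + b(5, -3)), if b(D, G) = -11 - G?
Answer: -576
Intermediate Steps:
-9*((7 + 5)*(5 - 1*(-1)) + b(5, -3)) = -9*((7 + 5)*(5 - 1*(-1)) + (-11 - 1*(-3))) = -9*(12*(5 + 1) + (-11 + 3)) = -9*(12*6 - 8) = -9*(72 - 8) = -9*64 = -576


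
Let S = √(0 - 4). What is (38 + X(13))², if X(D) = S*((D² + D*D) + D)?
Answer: -491360 + 53352*I ≈ -4.9136e+5 + 53352.0*I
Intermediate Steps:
S = 2*I (S = √(-4) = 2*I ≈ 2.0*I)
X(D) = 2*I*(D + 2*D²) (X(D) = (2*I)*((D² + D*D) + D) = (2*I)*((D² + D²) + D) = (2*I)*(2*D² + D) = (2*I)*(D + 2*D²) = 2*I*(D + 2*D²))
(38 + X(13))² = (38 + 2*I*13*(1 + 2*13))² = (38 + 2*I*13*(1 + 26))² = (38 + 2*I*13*27)² = (38 + 702*I)²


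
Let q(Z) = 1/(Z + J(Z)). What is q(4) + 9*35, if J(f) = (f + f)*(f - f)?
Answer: 1261/4 ≈ 315.25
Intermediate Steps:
J(f) = 0 (J(f) = (2*f)*0 = 0)
q(Z) = 1/Z (q(Z) = 1/(Z + 0) = 1/Z)
q(4) + 9*35 = 1/4 + 9*35 = ¼ + 315 = 1261/4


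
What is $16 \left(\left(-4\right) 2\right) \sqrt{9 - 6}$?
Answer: $- 128 \sqrt{3} \approx -221.7$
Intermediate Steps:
$16 \left(\left(-4\right) 2\right) \sqrt{9 - 6} = 16 \left(-8\right) \sqrt{3} = - 128 \sqrt{3}$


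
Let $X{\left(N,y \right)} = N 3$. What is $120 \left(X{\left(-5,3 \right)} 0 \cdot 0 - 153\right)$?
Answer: $-18360$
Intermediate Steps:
$X{\left(N,y \right)} = 3 N$
$120 \left(X{\left(-5,3 \right)} 0 \cdot 0 - 153\right) = 120 \left(3 \left(-5\right) 0 \cdot 0 - 153\right) = 120 \left(\left(-15\right) 0 \cdot 0 - 153\right) = 120 \left(0 \cdot 0 - 153\right) = 120 \left(0 - 153\right) = 120 \left(-153\right) = -18360$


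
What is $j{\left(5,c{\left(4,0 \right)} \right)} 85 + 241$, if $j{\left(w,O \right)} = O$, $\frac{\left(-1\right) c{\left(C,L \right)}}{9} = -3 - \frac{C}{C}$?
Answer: $3301$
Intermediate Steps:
$c{\left(C,L \right)} = 36$ ($c{\left(C,L \right)} = - 9 \left(-3 - \frac{C}{C}\right) = - 9 \left(-3 - 1\right) = \left(-9\right) \left(-4\right) = 36$)
$j{\left(5,c{\left(4,0 \right)} \right)} 85 + 241 = 36 \cdot 85 + 241 = 3060 + 241 = 3301$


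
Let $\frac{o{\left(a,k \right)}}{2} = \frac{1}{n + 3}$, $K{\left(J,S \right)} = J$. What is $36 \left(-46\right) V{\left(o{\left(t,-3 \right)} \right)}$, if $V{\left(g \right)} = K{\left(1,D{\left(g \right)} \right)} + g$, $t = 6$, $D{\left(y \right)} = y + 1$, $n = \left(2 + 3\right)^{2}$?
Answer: $- \frac{12420}{7} \approx -1774.3$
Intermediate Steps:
$n = 25$ ($n = 5^{2} = 25$)
$D{\left(y \right)} = 1 + y$
$o{\left(a,k \right)} = \frac{1}{14}$ ($o{\left(a,k \right)} = \frac{2}{25 + 3} = \frac{2}{28} = 2 \cdot \frac{1}{28} = \frac{1}{14}$)
$V{\left(g \right)} = 1 + g$
$36 \left(-46\right) V{\left(o{\left(t,-3 \right)} \right)} = 36 \left(-46\right) \left(1 + \frac{1}{14}\right) = \left(-1656\right) \frac{15}{14} = - \frac{12420}{7}$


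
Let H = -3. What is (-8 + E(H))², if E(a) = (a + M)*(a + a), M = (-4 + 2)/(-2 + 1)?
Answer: 4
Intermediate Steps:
M = 2 (M = -2/(-1) = -2*(-1) = 2)
E(a) = 2*a*(2 + a) (E(a) = (a + 2)*(a + a) = (2 + a)*(2*a) = 2*a*(2 + a))
(-8 + E(H))² = (-8 + 2*(-3)*(2 - 3))² = (-8 + 2*(-3)*(-1))² = (-8 + 6)² = (-2)² = 4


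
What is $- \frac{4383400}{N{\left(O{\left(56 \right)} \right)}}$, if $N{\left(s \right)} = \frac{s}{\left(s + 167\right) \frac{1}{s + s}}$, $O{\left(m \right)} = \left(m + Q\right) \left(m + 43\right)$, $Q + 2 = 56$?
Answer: $- \frac{242336269}{1185921} \approx -204.34$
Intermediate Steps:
$Q = 54$ ($Q = -2 + 56 = 54$)
$O{\left(m \right)} = \left(43 + m\right) \left(54 + m\right)$ ($O{\left(m \right)} = \left(m + 54\right) \left(m + 43\right) = \left(54 + m\right) \left(43 + m\right) = \left(43 + m\right) \left(54 + m\right)$)
$N{\left(s \right)} = \frac{2 s^{2}}{167 + s}$ ($N{\left(s \right)} = \frac{s}{\left(167 + s\right) \frac{1}{2 s}} = \frac{s}{\frac{1}{2} \frac{1}{s} \left(167 + s\right)} = s \frac{2 s}{167 + s} = \frac{2 s^{2}}{167 + s}$)
$- \frac{4383400}{N{\left(O{\left(56 \right)} \right)}} = - \frac{4383400}{2 \left(2322 + 56^{2} + 97 \cdot 56\right)^{2} \frac{1}{167 + \left(2322 + 56^{2} + 97 \cdot 56\right)}} = - \frac{4383400}{2 \left(2322 + 3136 + 5432\right)^{2} \frac{1}{167 + \left(2322 + 3136 + 5432\right)}} = - \frac{4383400}{2 \cdot 10890^{2} \frac{1}{167 + 10890}} = - \frac{4383400}{2 \cdot 118592100 \cdot \frac{1}{11057}} = - \frac{4383400}{\frac{237184200}{11057}} = \left(-4383400\right) \frac{11057}{237184200} = - \frac{242336269}{1185921}$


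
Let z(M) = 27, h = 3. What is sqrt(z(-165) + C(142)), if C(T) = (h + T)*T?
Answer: sqrt(20617) ≈ 143.59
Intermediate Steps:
C(T) = T*(3 + T) (C(T) = (3 + T)*T = T*(3 + T))
sqrt(z(-165) + C(142)) = sqrt(27 + 142*(3 + 142)) = sqrt(27 + 142*145) = sqrt(27 + 20590) = sqrt(20617)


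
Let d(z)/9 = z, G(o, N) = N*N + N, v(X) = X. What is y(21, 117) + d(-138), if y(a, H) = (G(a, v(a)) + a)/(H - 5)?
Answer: -19803/16 ≈ -1237.7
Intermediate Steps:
G(o, N) = N + N² (G(o, N) = N² + N = N + N²)
y(a, H) = (a + a*(1 + a))/(-5 + H) (y(a, H) = (a*(1 + a) + a)/(H - 5) = (a + a*(1 + a))/(-5 + H))
d(z) = 9*z
y(21, 117) + d(-138) = 21*(2 + 21)/(-5 + 117) + 9*(-138) = 21*23/112 - 1242 = 21*(1/112)*23 - 1242 = 69/16 - 1242 = -19803/16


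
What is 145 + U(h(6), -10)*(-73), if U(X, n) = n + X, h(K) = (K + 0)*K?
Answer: -1753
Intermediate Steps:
h(K) = K² (h(K) = K*K = K²)
U(X, n) = X + n
145 + U(h(6), -10)*(-73) = 145 + (6² - 10)*(-73) = 145 + (36 - 10)*(-73) = 145 + 26*(-73) = 145 - 1898 = -1753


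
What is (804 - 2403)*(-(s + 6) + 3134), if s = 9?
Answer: -4987281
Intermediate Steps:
(804 - 2403)*(-(s + 6) + 3134) = (804 - 2403)*(-(9 + 6) + 3134) = -1599*(-1*15 + 3134) = -1599*(-15 + 3134) = -1599*3119 = -4987281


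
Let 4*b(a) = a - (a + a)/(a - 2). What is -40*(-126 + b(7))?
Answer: 4998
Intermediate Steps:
b(a) = a/4 - a/(2*(-2 + a)) (b(a) = (a - (a + a)/(a - 2))/4 = (a - 2*a/(-2 + a))/4 = a/4 - a/(2*(-2 + a)))
-40*(-126 + b(7)) = -40*(-126 + (¼)*7*(-4 + 7)/(-2 + 7)) = -40*(-126 + (¼)*7*3/5) = -40*(-126 + (¼)*7*(⅕)*3) = -40*(-126 + 21/20) = -40*(-2499/20) = 4998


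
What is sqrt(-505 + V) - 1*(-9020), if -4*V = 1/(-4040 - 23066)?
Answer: 9020 + 21*I*sqrt(3365453854)/54212 ≈ 9020.0 + 22.472*I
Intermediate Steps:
V = 1/108424 (V = -1/(4*(-4040 - 23066)) = -1/4/(-27106) = -1/4*(-1/27106) = 1/108424 ≈ 9.2230e-6)
sqrt(-505 + V) - 1*(-9020) = sqrt(-505 + 1/108424) - 1*(-9020) = sqrt(-54754119/108424) + 9020 = 21*I*sqrt(3365453854)/54212 + 9020 = 9020 + 21*I*sqrt(3365453854)/54212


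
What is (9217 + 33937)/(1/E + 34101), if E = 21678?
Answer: 935492412/739241479 ≈ 1.2655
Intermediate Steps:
(9217 + 33937)/(1/E + 34101) = (9217 + 33937)/(1/21678 + 34101) = 43154/(1/21678 + 34101) = 43154/(739241479/21678) = 43154*(21678/739241479) = 935492412/739241479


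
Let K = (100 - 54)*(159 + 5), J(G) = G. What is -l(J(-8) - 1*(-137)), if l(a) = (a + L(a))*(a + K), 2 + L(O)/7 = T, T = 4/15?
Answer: -13450769/15 ≈ -8.9672e+5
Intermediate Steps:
K = 7544 (K = 46*164 = 7544)
T = 4/15 (T = 4*(1/15) = 4/15 ≈ 0.26667)
L(O) = -182/15 (L(O) = -14 + 7*(4/15) = -14 + 28/15 = -182/15)
l(a) = (7544 + a)*(-182/15 + a) (l(a) = (a - 182/15)*(a + 7544) = (-182/15 + a)*(7544 + a) = (7544 + a)*(-182/15 + a))
-l(J(-8) - 1*(-137)) = -(-1373008/15 + (-8 - 1*(-137))² + 112978*(-8 - 1*(-137))/15) = -(-1373008/15 + (-8 + 137)² + 112978*(-8 + 137)/15) = -(-1373008/15 + 129² + (112978/15)*129) = -(-1373008/15 + 16641 + 4858054/5) = -1*13450769/15 = -13450769/15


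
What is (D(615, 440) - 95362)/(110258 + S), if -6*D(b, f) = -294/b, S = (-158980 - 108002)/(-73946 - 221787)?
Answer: -423025001753/489107941440 ≈ -0.86489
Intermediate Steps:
S = 266982/295733 (S = -266982/(-295733) = -266982*(-1/295733) = 266982/295733 ≈ 0.90278)
D(b, f) = 49/b (D(b, f) = -(-49)/b = 49/b)
(D(615, 440) - 95362)/(110258 + S) = (49/615 - 95362)/(110258 + 266982/295733) = (49*(1/615) - 95362)/(32607196096/295733) = (49/615 - 95362)*(295733/32607196096) = -58647581/615*295733/32607196096 = -423025001753/489107941440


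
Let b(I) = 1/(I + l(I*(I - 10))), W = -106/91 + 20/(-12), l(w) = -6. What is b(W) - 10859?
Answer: -26181322/2411 ≈ -10859.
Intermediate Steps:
W = -773/273 (W = -106*1/91 + 20*(-1/12) = -106/91 - 5/3 = -773/273 ≈ -2.8315)
b(I) = 1/(-6 + I) (b(I) = 1/(I - 6) = 1/(-6 + I))
b(W) - 10859 = 1/(-6 - 773/273) - 10859 = 1/(-2411/273) - 10859 = -273/2411 - 10859 = -26181322/2411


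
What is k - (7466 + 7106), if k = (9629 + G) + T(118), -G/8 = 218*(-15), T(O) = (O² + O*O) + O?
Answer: 49183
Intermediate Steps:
T(O) = O + 2*O² (T(O) = (O² + O²) + O = 2*O² + O = O + 2*O²)
G = 26160 (G = -1744*(-15) = -8*(-3270) = 26160)
k = 63755 (k = (9629 + 26160) + 118*(1 + 2*118) = 35789 + 118*(1 + 236) = 35789 + 118*237 = 35789 + 27966 = 63755)
k - (7466 + 7106) = 63755 - (7466 + 7106) = 63755 - 1*14572 = 63755 - 14572 = 49183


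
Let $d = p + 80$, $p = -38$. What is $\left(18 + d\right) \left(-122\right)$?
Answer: $-7320$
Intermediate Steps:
$d = 42$ ($d = -38 + 80 = 42$)
$\left(18 + d\right) \left(-122\right) = \left(18 + 42\right) \left(-122\right) = 60 \left(-122\right) = -7320$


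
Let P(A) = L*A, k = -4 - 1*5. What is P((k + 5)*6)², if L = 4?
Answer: 9216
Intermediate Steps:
k = -9 (k = -4 - 5 = -9)
P(A) = 4*A
P((k + 5)*6)² = (4*((-9 + 5)*6))² = (4*(-4*6))² = (4*(-24))² = (-96)² = 9216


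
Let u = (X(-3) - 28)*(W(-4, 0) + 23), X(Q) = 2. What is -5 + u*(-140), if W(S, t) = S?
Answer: 69155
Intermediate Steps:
u = -494 (u = (2 - 28)*(-4 + 23) = -26*19 = -494)
-5 + u*(-140) = -5 - 494*(-140) = -5 + 69160 = 69155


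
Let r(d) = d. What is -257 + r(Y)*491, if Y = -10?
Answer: -5167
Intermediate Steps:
-257 + r(Y)*491 = -257 - 10*491 = -257 - 4910 = -5167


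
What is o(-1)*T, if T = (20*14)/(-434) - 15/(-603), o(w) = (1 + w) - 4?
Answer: 15460/6231 ≈ 2.4811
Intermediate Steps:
o(w) = -3 + w
T = -3865/6231 (T = 280*(-1/434) - 15*(-1/603) = -20/31 + 5/201 = -3865/6231 ≈ -0.62029)
o(-1)*T = (-3 - 1)*(-3865/6231) = -4*(-3865/6231) = 15460/6231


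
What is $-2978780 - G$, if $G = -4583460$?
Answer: $1604680$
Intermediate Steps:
$-2978780 - G = -2978780 - -4583460 = -2978780 + 4583460 = 1604680$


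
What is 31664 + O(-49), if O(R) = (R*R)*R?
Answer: -85985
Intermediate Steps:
O(R) = R³ (O(R) = R²*R = R³)
31664 + O(-49) = 31664 + (-49)³ = 31664 - 117649 = -85985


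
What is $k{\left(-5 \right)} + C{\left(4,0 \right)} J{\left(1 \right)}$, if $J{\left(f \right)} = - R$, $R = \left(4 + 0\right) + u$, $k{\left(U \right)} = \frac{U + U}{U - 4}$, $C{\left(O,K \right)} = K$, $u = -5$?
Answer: $\frac{10}{9} \approx 1.1111$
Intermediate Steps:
$k{\left(U \right)} = \frac{2 U}{-4 + U}$
$R = -1$ ($R = \left(4 + 0\right) - 5 = 4 - 5 = -1$)
$J{\left(f \right)} = 1$ ($J{\left(f \right)} = \left(-1\right) \left(-1\right) = 1$)
$k{\left(-5 \right)} + C{\left(4,0 \right)} J{\left(1 \right)} = 2 \left(-5\right) \frac{1}{-4 - 5} + 0 \cdot 1 = 2 \left(-5\right) \frac{1}{-9} + 0 = 2 \left(-5\right) \left(- \frac{1}{9}\right) + 0 = \frac{10}{9} + 0 = \frac{10}{9}$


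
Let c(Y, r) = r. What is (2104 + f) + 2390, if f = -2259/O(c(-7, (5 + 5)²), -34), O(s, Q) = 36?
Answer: 17725/4 ≈ 4431.3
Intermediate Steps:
f = -251/4 (f = -2259/36 = -2259*1/36 = -251/4 ≈ -62.750)
(2104 + f) + 2390 = (2104 - 251/4) + 2390 = 8165/4 + 2390 = 17725/4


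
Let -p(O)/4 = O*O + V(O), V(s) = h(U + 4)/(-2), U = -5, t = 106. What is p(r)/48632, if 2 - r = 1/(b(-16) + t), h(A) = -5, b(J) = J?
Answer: -52291/98479800 ≈ -0.00053098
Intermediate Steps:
V(s) = 5/2 (V(s) = -5/(-2) = -5*(-½) = 5/2)
r = 179/90 (r = 2 - 1/(-16 + 106) = 2 - 1/90 = 179/90 ≈ 1.9889)
p(O) = -10 - 4*O² (p(O) = -4*(O*O + 5/2) = -4*(O² + 5/2) = -4*(5/2 + O²) = -10 - 4*O²)
p(r)/48632 = (-10 - 4*(179/90)²)/48632 = (-10 - 4*32041/8100)*(1/48632) = (-10 - 32041/2025)*(1/48632) = -52291/2025*1/48632 = -52291/98479800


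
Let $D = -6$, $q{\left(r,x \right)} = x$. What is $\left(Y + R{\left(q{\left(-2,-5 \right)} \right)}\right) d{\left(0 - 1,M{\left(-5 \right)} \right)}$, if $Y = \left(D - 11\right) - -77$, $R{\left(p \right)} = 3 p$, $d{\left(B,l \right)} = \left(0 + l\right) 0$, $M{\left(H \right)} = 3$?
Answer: $0$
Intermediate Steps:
$d{\left(B,l \right)} = 0$ ($d{\left(B,l \right)} = l 0 = 0$)
$Y = 60$ ($Y = \left(-6 - 11\right) - -77 = \left(-6 - 11\right) + 77 = -17 + 77 = 60$)
$\left(Y + R{\left(q{\left(-2,-5 \right)} \right)}\right) d{\left(0 - 1,M{\left(-5 \right)} \right)} = \left(60 + 3 \left(-5\right)\right) 0 = \left(60 - 15\right) 0 = 45 \cdot 0 = 0$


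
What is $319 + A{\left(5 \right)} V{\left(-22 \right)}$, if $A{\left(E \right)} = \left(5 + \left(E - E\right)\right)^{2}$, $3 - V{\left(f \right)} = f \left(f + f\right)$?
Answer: $-23806$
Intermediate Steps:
$V{\left(f \right)} = 3 - 2 f^{2}$ ($V{\left(f \right)} = 3 - f \left(f + f\right) = 3 - f 2 f = 3 - 2 f^{2}$)
$A{\left(E \right)} = 25$ ($A{\left(E \right)} = \left(5 + 0\right)^{2} = 5^{2} = 25$)
$319 + A{\left(5 \right)} V{\left(-22 \right)} = 319 + 25 \left(3 - 2 \left(-22\right)^{2}\right) = 319 + 25 \left(3 - 968\right) = 319 + 25 \left(-965\right) = 319 - 24125 = -23806$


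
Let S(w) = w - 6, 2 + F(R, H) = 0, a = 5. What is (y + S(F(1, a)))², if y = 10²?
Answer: 8464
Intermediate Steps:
F(R, H) = -2 (F(R, H) = -2 + 0 = -2)
S(w) = -6 + w
y = 100
(y + S(F(1, a)))² = (100 + (-6 - 2))² = (100 - 8)² = 92² = 8464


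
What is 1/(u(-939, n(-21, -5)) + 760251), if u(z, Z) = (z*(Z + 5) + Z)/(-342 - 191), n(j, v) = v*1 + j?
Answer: 533/405194090 ≈ 1.3154e-6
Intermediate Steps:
n(j, v) = j + v (n(j, v) = v + j = j + v)
u(z, Z) = -Z/533 - z*(5 + Z)/533 (u(z, Z) = (z*(5 + Z) + Z)/(-533) = (Z + z*(5 + Z))*(-1/533) = -Z/533 - z*(5 + Z)/533)
1/(u(-939, n(-21, -5)) + 760251) = 1/((-5/533*(-939) - (-21 - 5)/533 - 1/533*(-21 - 5)*(-939)) + 760251) = 1/((4695/533 - 1/533*(-26) - 1/533*(-26)*(-939)) + 760251) = 1/((4695/533 + 2/41 - 1878/41) + 760251) = 1/(-19693/533 + 760251) = 1/(405194090/533) = 533/405194090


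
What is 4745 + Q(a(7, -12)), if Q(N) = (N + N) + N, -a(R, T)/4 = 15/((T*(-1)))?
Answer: 4730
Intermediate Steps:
a(R, T) = 60/T (a(R, T) = -60/(T*(-1)) = -60/((-T)) = -60*(-1/T) = -(-60)/T = 60/T)
Q(N) = 3*N (Q(N) = 2*N + N = 3*N)
4745 + Q(a(7, -12)) = 4745 + 3*(60/(-12)) = 4745 + 3*(60*(-1/12)) = 4745 + 3*(-5) = 4745 - 15 = 4730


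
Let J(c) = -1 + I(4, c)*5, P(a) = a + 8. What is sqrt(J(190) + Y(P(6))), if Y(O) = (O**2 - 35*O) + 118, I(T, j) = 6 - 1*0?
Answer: 7*I*sqrt(3) ≈ 12.124*I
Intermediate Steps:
I(T, j) = 6 (I(T, j) = 6 + 0 = 6)
P(a) = 8 + a
J(c) = 29 (J(c) = -1 + 6*5 = -1 + 30 = 29)
Y(O) = 118 + O**2 - 35*O
sqrt(J(190) + Y(P(6))) = sqrt(29 + (118 + (8 + 6)**2 - 35*(8 + 6))) = sqrt(29 + (118 + 14**2 - 35*14)) = sqrt(29 + (118 + 196 - 490)) = sqrt(29 - 176) = sqrt(-147) = 7*I*sqrt(3)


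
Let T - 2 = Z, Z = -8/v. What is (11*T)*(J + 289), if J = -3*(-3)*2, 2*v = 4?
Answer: -6754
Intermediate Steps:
v = 2 (v = (1/2)*4 = 2)
Z = -4 (Z = -8/2 = -8*1/2 = -4)
T = -2 (T = 2 - 4 = -2)
J = 18 (J = 9*2 = 18)
(11*T)*(J + 289) = (11*(-2))*(18 + 289) = -22*307 = -6754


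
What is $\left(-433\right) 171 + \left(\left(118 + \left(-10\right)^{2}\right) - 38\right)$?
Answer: $-73863$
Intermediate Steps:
$\left(-433\right) 171 + \left(\left(118 + \left(-10\right)^{2}\right) - 38\right) = -74043 + \left(\left(118 + 100\right) - 38\right) = -74043 + \left(218 - 38\right) = -74043 + 180 = -73863$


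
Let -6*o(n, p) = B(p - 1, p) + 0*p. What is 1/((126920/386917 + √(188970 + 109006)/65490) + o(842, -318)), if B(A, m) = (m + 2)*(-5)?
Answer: -7036211254047460571375/1850560880303735489026889 - 1634027508763435*√74494/3701121760607470978053778 ≈ -0.0038023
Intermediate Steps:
B(A, m) = -10 - 5*m (B(A, m) = (2 + m)*(-5) = -10 - 5*m)
o(n, p) = 5/3 + 5*p/6 (o(n, p) = -((-10 - 5*p) + 0*p)/6 = -((-10 - 5*p) + 0)/6 = -(-10 - 5*p)/6 = 5/3 + 5*p/6)
1/((126920/386917 + √(188970 + 109006)/65490) + o(842, -318)) = 1/((126920/386917 + √(188970 + 109006)/65490) + (5/3 + (⅚)*(-318))) = 1/((126920*(1/386917) + √297976*(1/65490)) + (5/3 - 265)) = 1/((126920/386917 + (2*√74494)*(1/65490)) - 790/3) = 1/((126920/386917 + √74494/32745) - 790/3) = 1/(-305283670/1160751 + √74494/32745)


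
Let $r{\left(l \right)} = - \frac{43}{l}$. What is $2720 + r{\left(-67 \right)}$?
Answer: $\frac{182283}{67} \approx 2720.6$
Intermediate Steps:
$2720 + r{\left(-67 \right)} = 2720 - \frac{43}{-67} = 2720 - - \frac{43}{67} = 2720 + \frac{43}{67} = \frac{182283}{67}$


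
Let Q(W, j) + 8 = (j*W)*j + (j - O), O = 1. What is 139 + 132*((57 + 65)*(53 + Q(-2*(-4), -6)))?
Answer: 5250043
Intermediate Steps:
Q(W, j) = -9 + j + W*j² (Q(W, j) = -8 + ((j*W)*j + (j - 1*1)) = -8 + ((W*j)*j + (j - 1)) = -8 + (W*j² + (-1 + j)) = -8 + (-1 + j + W*j²) = -9 + j + W*j²)
139 + 132*((57 + 65)*(53 + Q(-2*(-4), -6))) = 139 + 132*((57 + 65)*(53 + (-9 - 6 - 2*(-4)*(-6)²))) = 139 + 132*(122*(53 + (-9 - 6 + 8*36))) = 139 + 132*(122*(53 + (-9 - 6 + 288))) = 139 + 132*(122*(53 + 273)) = 139 + 132*(122*326) = 139 + 132*39772 = 139 + 5249904 = 5250043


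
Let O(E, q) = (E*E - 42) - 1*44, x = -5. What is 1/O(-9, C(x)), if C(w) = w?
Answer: -⅕ ≈ -0.20000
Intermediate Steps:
O(E, q) = -86 + E² (O(E, q) = (E² - 42) - 44 = (-42 + E²) - 44 = -86 + E²)
1/O(-9, C(x)) = 1/(-86 + (-9)²) = 1/(-86 + 81) = 1/(-5) = -⅕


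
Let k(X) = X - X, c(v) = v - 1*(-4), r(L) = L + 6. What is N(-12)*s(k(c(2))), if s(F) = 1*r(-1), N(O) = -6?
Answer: -30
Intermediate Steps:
r(L) = 6 + L
c(v) = 4 + v (c(v) = v + 4 = 4 + v)
k(X) = 0
s(F) = 5 (s(F) = 1*(6 - 1) = 1*5 = 5)
N(-12)*s(k(c(2))) = -6*5 = -30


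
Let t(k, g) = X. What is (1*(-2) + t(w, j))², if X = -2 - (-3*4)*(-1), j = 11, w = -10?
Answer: 256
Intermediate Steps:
X = -14 (X = -2 - (-12)*(-1) = -2 - 1*12 = -2 - 12 = -14)
t(k, g) = -14
(1*(-2) + t(w, j))² = (1*(-2) - 14)² = (-2 - 14)² = (-16)² = 256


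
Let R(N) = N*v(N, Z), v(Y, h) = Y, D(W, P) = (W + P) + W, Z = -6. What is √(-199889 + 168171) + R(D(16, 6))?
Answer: 1444 + I*√31718 ≈ 1444.0 + 178.1*I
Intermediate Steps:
D(W, P) = P + 2*W (D(W, P) = (P + W) + W = P + 2*W)
R(N) = N² (R(N) = N*N = N²)
√(-199889 + 168171) + R(D(16, 6)) = √(-199889 + 168171) + (6 + 2*16)² = √(-31718) + (6 + 32)² = I*√31718 + 38² = I*√31718 + 1444 = 1444 + I*√31718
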